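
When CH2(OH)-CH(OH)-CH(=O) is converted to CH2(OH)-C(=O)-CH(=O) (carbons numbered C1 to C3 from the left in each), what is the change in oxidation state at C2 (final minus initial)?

+2

Before: C2 has 2 bonds to C, 1 bond to H, 1 bond to O → oxidation state 0.
After: C2 has 2 bonds to C, 2 bonds to O → oxidation state +2.
Δ = +2 − (0) = +2, so this is an oxidation at C2.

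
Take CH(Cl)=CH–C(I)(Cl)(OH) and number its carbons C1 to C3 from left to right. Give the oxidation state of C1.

0

Bonds to more-electronegative neighbours contribute +1 each, bonds to H or metals contribute −1 each, and C–C bonds contribute 0.
C1 has a double bond to C (2×0 = 0), one bond to Cl (+1), one bond to H (-1).
Oxidation state = 0 + 1 − 1 = 0.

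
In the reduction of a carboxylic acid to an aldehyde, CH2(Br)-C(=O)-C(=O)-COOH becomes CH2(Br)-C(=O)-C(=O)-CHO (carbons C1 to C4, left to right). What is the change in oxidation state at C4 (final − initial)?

Before: C4 has 1 bond to C, 3 bonds to O → oxidation state +3.
After: C4 has 1 bond to C, 1 bond to H, 2 bonds to O → oxidation state +1.
Δ = +1 − (+3) = -2, so this is a reduction at C4.

-2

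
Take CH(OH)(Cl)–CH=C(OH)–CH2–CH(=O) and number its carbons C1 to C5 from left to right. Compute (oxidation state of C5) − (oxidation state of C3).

0

C5: 1C, 1H, 2O → 0 − 1 + 2 = +1
C3: 3C, 1O → 0 + 1 = +1
Difference: +1 − (+1) = 0.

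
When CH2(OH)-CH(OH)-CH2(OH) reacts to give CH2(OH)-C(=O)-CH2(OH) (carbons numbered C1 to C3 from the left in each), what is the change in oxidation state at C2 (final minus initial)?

Before: C2 has 2 bonds to C, 1 bond to H, 1 bond to O → oxidation state 0.
After: C2 has 2 bonds to C, 2 bonds to O → oxidation state +2.
Δ = +2 − (0) = +2, so this is an oxidation at C2.

+2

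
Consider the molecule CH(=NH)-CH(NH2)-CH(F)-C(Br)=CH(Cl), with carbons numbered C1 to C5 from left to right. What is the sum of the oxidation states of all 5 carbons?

Tallying each carbon's bonds:
C1: 1C, 1H, 2N → 0 − 1 + 2 = +1
C2: 2C, 1H, 1N → 0 − 1 + 1 = 0
C3: 2C, 1H, 1F → 0 − 1 + 1 = 0
C4: 3C, 1Br → 0 + 1 = +1
C5: 2C, 1H, 1Cl → 0 − 1 + 1 = 0
Sum = +1 + 0 + 0 + 1 + 0 = +2.

+2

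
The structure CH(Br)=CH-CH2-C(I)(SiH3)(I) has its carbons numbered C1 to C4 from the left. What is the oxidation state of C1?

0

C1 has a double bond to C (2×0 = 0), one bond to Br (+1), one bond to H (-1).
Oxidation state = 0 + 1 − 1 = 0.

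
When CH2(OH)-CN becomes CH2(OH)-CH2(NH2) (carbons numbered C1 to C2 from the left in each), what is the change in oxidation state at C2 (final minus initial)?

Before: C2 has 1 bond to C, 3 bonds to N → oxidation state +3.
After: C2 has 1 bond to C, 2 bonds to H, 1 bond to N → oxidation state -1.
Δ = -1 − (+3) = -4, so this is a reduction at C2.

-4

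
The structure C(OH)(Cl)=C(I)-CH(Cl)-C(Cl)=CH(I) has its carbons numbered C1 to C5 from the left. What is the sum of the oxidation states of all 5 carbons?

+4

Count +1 for every bond to an atom more electronegative than carbon and −1 for every bond to one less electronegative; C–C bonds are 0. Tallying each carbon:
C1: 2C, 1O, 1Cl → 0 + 1 + 1 = +2
C2: 3C, 1I → 0 + 1 = +1
C3: 2C, 1H, 1Cl → 0 − 1 + 1 = 0
C4: 3C, 1Cl → 0 + 1 = +1
C5: 2C, 1H, 1I → 0 − 1 + 1 = 0
Sum = +2 + 1 + 0 + 1 + 0 = +4.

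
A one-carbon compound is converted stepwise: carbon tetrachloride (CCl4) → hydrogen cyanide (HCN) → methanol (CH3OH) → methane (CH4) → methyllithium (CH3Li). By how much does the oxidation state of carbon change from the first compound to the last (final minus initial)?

-8

Carbon oxidation states along the series — carbon tetrachloride: +4, hydrogen cyanide: +2, methanol: -2, methane: -4, methyllithium: -4.
Net change = -4 − (+4) = -8.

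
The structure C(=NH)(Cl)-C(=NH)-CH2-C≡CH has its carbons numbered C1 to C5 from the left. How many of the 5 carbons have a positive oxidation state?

Each bond to a more electronegative atom (O, N, halogen) counts +1, each bond to a less electronegative atom (H, metal, B, Si) counts −1, and each C–C bond counts 0. Tallying each carbon:
C1: 1C, 2N, 1Cl → 0 + 2 + 1 = +3
C2: 2C, 2N → 0 + 2 = +2
C3: 2C, 2H → 0 − 2 = -2
C4: 4C → 0 = 0
C5: 3C, 1H → 0 − 1 = -1
2 carbons (C1, C2) meet the condition.

2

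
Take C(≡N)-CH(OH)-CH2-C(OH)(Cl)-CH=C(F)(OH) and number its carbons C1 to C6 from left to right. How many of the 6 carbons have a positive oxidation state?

Tallying each carbon's bonds:
C1: 1C, 3N → 0 + 3 = +3
C2: 2C, 1H, 1O → 0 − 1 + 1 = 0
C3: 2C, 2H → 0 − 2 = -2
C4: 2C, 1O, 1Cl → 0 + 1 + 1 = +2
C5: 3C, 1H → 0 − 1 = -1
C6: 2C, 1O, 1F → 0 + 1 + 1 = +2
3 carbons (C1, C4, C6) meet the condition.

3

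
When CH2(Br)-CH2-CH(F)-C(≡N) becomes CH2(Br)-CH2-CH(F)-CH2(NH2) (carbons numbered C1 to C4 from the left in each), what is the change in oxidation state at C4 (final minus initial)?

Before: C4 has 1 bond to C, 3 bonds to N → oxidation state +3.
After: C4 has 1 bond to C, 2 bonds to H, 1 bond to N → oxidation state -1.
Δ = -1 − (+3) = -4, so this is a reduction at C4.

-4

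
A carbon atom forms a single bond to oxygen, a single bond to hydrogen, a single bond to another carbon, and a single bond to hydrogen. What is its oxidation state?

Each bond to a more electronegative atom (O, N, halogen) counts +1, each bond to a less electronegative atom (H, metal, B, Si) counts −1, and each C–C bond counts 0.
The carbon has one bond to C (0), one bond to H (-1), one bond to O (+1), one bond to H (-1).
Oxidation state = 0 − 1 + 1 − 1 = -1.

-1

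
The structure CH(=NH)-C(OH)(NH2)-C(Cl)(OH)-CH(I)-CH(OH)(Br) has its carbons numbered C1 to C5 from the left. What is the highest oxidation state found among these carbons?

Count +1 for every bond to an atom more electronegative than carbon and −1 for every bond to one less electronegative; C–C bonds are 0. Tallying each carbon:
C1: 1C, 1H, 2N → 0 − 1 + 2 = +1
C2: 2C, 1O, 1N → 0 + 1 + 1 = +2
C3: 2C, 1O, 1Cl → 0 + 1 + 1 = +2
C4: 2C, 1H, 1I → 0 − 1 + 1 = 0
C5: 1C, 1H, 1O, 1Br → 0 − 1 + 1 + 1 = +1
The highest value is +2.

+2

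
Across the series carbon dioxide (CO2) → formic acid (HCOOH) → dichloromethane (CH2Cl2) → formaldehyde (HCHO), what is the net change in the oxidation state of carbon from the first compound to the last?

Carbon oxidation states along the series — carbon dioxide: +4, formic acid: +2, dichloromethane: 0, formaldehyde: 0.
Net change = 0 − (+4) = -4.

-4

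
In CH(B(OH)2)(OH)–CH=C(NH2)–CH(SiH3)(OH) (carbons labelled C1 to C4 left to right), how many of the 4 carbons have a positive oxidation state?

Tallying each carbon's bonds:
C1: 1C, 1H, 1O, 1B → 0 − 1 + 1 − 1 = -1
C2: 3C, 1H → 0 − 1 = -1
C3: 3C, 1N → 0 + 1 = +1
C4: 1C, 1H, 1O, 1Si → 0 − 1 + 1 − 1 = -1
1 carbon (C3) meets the condition.

1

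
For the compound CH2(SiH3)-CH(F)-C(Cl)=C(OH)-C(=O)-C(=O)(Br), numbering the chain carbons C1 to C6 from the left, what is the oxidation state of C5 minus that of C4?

+1

C5: 2C, 2O → 0 + 2 = +2
C4: 3C, 1O → 0 + 1 = +1
Difference: +2 − (+1) = +1.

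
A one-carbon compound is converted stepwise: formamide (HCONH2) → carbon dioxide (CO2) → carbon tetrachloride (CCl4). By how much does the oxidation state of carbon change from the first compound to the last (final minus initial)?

+2

Carbon oxidation states along the series — formamide: +2, carbon dioxide: +4, carbon tetrachloride: +4.
Net change = +4 − (+2) = +2.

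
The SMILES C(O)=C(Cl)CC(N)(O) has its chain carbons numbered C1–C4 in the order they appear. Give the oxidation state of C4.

Bonds to more-electronegative neighbours contribute +1 each, bonds to H or metals contribute −1 each, and C–C bonds contribute 0.
C4 has one bond to C (0), one bond to H (-1), one bond to N (+1), one bond to O (+1).
Oxidation state = 0 − 1 + 1 + 1 = +1.

+1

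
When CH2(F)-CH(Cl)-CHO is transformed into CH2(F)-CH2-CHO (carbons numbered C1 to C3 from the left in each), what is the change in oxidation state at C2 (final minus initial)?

Before: C2 has 2 bonds to C, 1 bond to H, 1 bond to Cl → oxidation state 0.
After: C2 has 2 bonds to C, 2 bonds to H → oxidation state -2.
Δ = -2 − (0) = -2, so this is a reduction at C2.

-2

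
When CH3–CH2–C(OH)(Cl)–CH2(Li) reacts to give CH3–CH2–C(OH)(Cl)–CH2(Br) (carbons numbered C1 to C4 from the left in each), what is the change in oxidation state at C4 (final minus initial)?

+2

Before: C4 has 1 bond to C, 2 bonds to H, 1 bond to Li → oxidation state -3.
After: C4 has 1 bond to C, 2 bonds to H, 1 bond to Br → oxidation state -1.
Δ = -1 − (-3) = +2, so this is an oxidation at C4.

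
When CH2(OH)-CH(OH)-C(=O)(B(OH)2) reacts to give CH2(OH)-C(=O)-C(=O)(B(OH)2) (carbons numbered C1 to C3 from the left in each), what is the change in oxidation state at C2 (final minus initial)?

Before: C2 has 2 bonds to C, 1 bond to H, 1 bond to O → oxidation state 0.
After: C2 has 2 bonds to C, 2 bonds to O → oxidation state +2.
Δ = +2 − (0) = +2, so this is an oxidation at C2.

+2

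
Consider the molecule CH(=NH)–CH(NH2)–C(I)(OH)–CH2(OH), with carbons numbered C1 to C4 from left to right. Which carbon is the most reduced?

C4

Tallying each carbon's bonds:
C1: 1C, 1H, 2N → 0 − 1 + 2 = +1
C2: 2C, 1H, 1N → 0 − 1 + 1 = 0
C3: 2C, 1O, 1I → 0 + 1 + 1 = +2
C4: 1C, 2H, 1O → 0 − 2 + 1 = -1
The most reduced carbon is C4 at -1.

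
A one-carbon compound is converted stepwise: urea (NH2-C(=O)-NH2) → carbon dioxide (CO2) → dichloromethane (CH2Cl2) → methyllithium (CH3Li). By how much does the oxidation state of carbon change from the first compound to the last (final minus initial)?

Carbon oxidation states along the series — urea: +4, carbon dioxide: +4, dichloromethane: 0, methyllithium: -4.
Net change = -4 − (+4) = -8.

-8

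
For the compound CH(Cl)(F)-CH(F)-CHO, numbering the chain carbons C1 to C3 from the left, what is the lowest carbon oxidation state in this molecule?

0

Count +1 for every bond to an atom more electronegative than carbon and −1 for every bond to one less electronegative; C–C bonds are 0. Tallying each carbon:
C1: 1C, 1H, 1F, 1Cl → 0 − 1 + 1 + 1 = +1
C2: 2C, 1H, 1F → 0 − 1 + 1 = 0
C3: 1C, 1H, 2O → 0 − 1 + 2 = +1
The lowest value is 0.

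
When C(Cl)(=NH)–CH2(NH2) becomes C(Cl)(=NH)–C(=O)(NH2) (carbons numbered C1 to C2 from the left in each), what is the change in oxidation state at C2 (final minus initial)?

+4

Before: C2 has 1 bond to C, 2 bonds to H, 1 bond to N → oxidation state -1.
After: C2 has 1 bond to C, 2 bonds to O, 1 bond to N → oxidation state +3.
Δ = +3 − (-1) = +4, so this is an oxidation at C2.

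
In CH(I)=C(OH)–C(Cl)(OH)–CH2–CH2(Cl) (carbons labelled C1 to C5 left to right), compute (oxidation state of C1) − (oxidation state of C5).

+1

C1: 2C, 1H, 1I → 0 − 1 + 1 = 0
C5: 1C, 2H, 1Cl → 0 − 2 + 1 = -1
Difference: 0 − (-1) = +1.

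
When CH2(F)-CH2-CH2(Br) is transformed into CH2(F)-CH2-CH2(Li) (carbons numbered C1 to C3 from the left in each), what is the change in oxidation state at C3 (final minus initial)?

Before: C3 has 1 bond to C, 2 bonds to H, 1 bond to Br → oxidation state -1.
After: C3 has 1 bond to C, 2 bonds to H, 1 bond to Li → oxidation state -3.
Δ = -3 − (-1) = -2, so this is a reduction at C3.

-2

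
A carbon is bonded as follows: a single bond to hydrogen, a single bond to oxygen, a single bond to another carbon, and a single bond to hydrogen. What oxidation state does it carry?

-1

The carbon has one bond to C (0), one bond to O (+1), one bond to H (-1), one bond to H (-1).
Oxidation state = 0 + 1 − 1 − 1 = -1.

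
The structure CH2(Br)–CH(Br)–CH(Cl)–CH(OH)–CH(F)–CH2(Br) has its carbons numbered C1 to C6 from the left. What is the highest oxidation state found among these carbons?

0

Tallying each carbon's bonds:
C1: 1C, 2H, 1Br → 0 − 2 + 1 = -1
C2: 2C, 1H, 1Br → 0 − 1 + 1 = 0
C3: 2C, 1H, 1Cl → 0 − 1 + 1 = 0
C4: 2C, 1H, 1O → 0 − 1 + 1 = 0
C5: 2C, 1H, 1F → 0 − 1 + 1 = 0
C6: 1C, 2H, 1Br → 0 − 2 + 1 = -1
The highest value is 0.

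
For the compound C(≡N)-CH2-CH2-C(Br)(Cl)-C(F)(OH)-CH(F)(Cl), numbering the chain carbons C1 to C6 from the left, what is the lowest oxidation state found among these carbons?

Count +1 for every bond to an atom more electronegative than carbon and −1 for every bond to one less electronegative; C–C bonds are 0. Tallying each carbon:
C1: 1C, 3N → 0 + 3 = +3
C2: 2C, 2H → 0 − 2 = -2
C3: 2C, 2H → 0 − 2 = -2
C4: 2C, 1Cl, 1Br → 0 + 1 + 1 = +2
C5: 2C, 1O, 1F → 0 + 1 + 1 = +2
C6: 1C, 1H, 1F, 1Cl → 0 − 1 + 1 + 1 = +1
The lowest value is -2.

-2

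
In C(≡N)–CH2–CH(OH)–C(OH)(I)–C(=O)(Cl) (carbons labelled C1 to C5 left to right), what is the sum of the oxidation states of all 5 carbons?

Count +1 for every bond to an atom more electronegative than carbon and −1 for every bond to one less electronegative; C–C bonds are 0. Tallying each carbon:
C1: 1C, 3N → 0 + 3 = +3
C2: 2C, 2H → 0 − 2 = -2
C3: 2C, 1H, 1O → 0 − 1 + 1 = 0
C4: 2C, 1O, 1I → 0 + 1 + 1 = +2
C5: 1C, 2O, 1Cl → 0 + 2 + 1 = +3
Sum = +3 − 2 + 0 + 2 + 3 = +6.

+6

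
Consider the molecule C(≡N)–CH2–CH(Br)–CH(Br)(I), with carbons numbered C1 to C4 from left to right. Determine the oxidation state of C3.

0

C3 has one bond to C (0), one bond to C (0), one bond to H (-1), one bond to Br (+1).
Oxidation state = 0 + 0 − 1 + 1 = 0.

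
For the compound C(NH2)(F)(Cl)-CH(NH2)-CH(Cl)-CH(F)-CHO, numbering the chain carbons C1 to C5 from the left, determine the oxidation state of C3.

Bonds to more-electronegative neighbours contribute +1 each, bonds to H or metals contribute −1 each, and C–C bonds contribute 0.
C3 has one bond to C (0), one bond to C (0), one bond to Cl (+1), one bond to H (-1).
Oxidation state = 0 + 0 + 1 − 1 = 0.

0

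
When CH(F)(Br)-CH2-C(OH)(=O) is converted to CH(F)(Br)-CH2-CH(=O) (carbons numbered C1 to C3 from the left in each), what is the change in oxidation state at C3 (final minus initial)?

Before: C3 has 1 bond to C, 3 bonds to O → oxidation state +3.
After: C3 has 1 bond to C, 1 bond to H, 2 bonds to O → oxidation state +1.
Δ = +1 − (+3) = -2, so this is a reduction at C3.

-2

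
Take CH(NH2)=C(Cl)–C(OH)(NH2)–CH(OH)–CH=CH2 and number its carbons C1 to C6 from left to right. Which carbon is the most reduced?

Assign +1 per bond to O/N/halogen, −1 per bond to H or an electropositive element, and 0 per bond to carbon. Tallying each carbon:
C1: 2C, 1H, 1N → 0 − 1 + 1 = 0
C2: 3C, 1Cl → 0 + 1 = +1
C3: 2C, 1O, 1N → 0 + 1 + 1 = +2
C4: 2C, 1H, 1O → 0 − 1 + 1 = 0
C5: 3C, 1H → 0 − 1 = -1
C6: 2C, 2H → 0 − 2 = -2
The most reduced carbon is C6 at -2.

C6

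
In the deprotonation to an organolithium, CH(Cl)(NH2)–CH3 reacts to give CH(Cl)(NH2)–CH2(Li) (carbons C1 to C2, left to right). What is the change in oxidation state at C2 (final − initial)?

Before: C2 has 1 bond to C, 3 bonds to H → oxidation state -3.
After: C2 has 1 bond to C, 2 bonds to H, 1 bond to Li → oxidation state -3.
Δ = -3 − (-3) = 0, so no net redox change at C2.

0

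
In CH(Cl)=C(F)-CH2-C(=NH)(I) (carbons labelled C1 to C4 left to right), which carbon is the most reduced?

C3

Tallying each carbon's bonds:
C1: 2C, 1H, 1Cl → 0 − 1 + 1 = 0
C2: 3C, 1F → 0 + 1 = +1
C3: 2C, 2H → 0 − 2 = -2
C4: 1C, 2N, 1I → 0 + 2 + 1 = +3
The most reduced carbon is C3 at -2.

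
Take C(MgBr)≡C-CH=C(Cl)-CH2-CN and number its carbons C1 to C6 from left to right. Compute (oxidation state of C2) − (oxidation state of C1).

+1

C2: 4C → 0 = 0
C1: 3C, 1Mg → 0 − 1 = -1
Difference: 0 − (-1) = +1.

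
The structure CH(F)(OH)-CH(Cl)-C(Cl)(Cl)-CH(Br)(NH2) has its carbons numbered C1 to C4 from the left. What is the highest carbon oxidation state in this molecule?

Tallying each carbon's bonds:
C1: 1C, 1H, 1O, 1F → 0 − 1 + 1 + 1 = +1
C2: 2C, 1H, 1Cl → 0 − 1 + 1 = 0
C3: 2C, 2Cl → 0 + 2 = +2
C4: 1C, 1H, 1N, 1Br → 0 − 1 + 1 + 1 = +1
The highest value is +2.

+2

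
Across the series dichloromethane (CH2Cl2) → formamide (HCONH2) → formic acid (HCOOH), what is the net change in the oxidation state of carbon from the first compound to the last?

+2

Carbon oxidation states along the series — dichloromethane: 0, formamide: +2, formic acid: +2.
Net change = +2 − (0) = +2.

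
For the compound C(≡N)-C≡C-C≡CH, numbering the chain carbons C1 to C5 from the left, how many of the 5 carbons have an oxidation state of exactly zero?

Tallying each carbon's bonds:
C1: 1C, 3N → 0 + 3 = +3
C2: 4C → 0 = 0
C3: 4C → 0 = 0
C4: 4C → 0 = 0
C5: 3C, 1H → 0 − 1 = -1
3 carbons (C2, C3, C4) meet the condition.

3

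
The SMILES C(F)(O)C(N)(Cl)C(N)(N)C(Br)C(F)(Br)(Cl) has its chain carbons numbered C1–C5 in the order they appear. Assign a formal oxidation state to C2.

Assign +1 per bond to O/N/halogen, −1 per bond to H or an electropositive element, and 0 per bond to carbon.
C2 has one bond to C (0), one bond to C (0), one bond to N (+1), one bond to Cl (+1).
Oxidation state = 0 + 0 + 1 + 1 = +2.

+2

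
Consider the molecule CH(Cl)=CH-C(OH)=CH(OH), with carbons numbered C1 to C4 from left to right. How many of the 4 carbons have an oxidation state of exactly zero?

Tallying each carbon's bonds:
C1: 2C, 1H, 1Cl → 0 − 1 + 1 = 0
C2: 3C, 1H → 0 − 1 = -1
C3: 3C, 1O → 0 + 1 = +1
C4: 2C, 1H, 1O → 0 − 1 + 1 = 0
2 carbons (C1, C4) meet the condition.

2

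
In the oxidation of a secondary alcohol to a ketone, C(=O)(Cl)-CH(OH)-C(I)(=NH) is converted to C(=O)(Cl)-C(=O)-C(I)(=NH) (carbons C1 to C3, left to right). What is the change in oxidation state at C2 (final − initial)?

Before: C2 has 2 bonds to C, 1 bond to H, 1 bond to O → oxidation state 0.
After: C2 has 2 bonds to C, 2 bonds to O → oxidation state +2.
Δ = +2 − (0) = +2, so this is an oxidation at C2.

+2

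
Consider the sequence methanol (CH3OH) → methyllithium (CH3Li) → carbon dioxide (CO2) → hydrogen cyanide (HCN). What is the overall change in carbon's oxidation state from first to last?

+4

Carbon oxidation states along the series — methanol: -2, methyllithium: -4, carbon dioxide: +4, hydrogen cyanide: +2.
Net change = +2 − (-2) = +4.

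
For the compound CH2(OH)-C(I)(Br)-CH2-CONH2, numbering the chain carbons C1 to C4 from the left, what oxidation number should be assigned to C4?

+3

C4 has one bond to C (0), a double bond to O (2×+1 = +2), one bond to N (+1).
Oxidation state = 0 + 2 + 1 = +3.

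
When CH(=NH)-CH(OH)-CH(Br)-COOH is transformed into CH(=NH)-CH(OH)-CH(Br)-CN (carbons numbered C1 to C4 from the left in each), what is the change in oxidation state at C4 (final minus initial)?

0

Before: C4 has 1 bond to C, 3 bonds to O → oxidation state +3.
After: C4 has 1 bond to C, 3 bonds to N → oxidation state +3.
Δ = +3 − (+3) = 0, so no net redox change at C4.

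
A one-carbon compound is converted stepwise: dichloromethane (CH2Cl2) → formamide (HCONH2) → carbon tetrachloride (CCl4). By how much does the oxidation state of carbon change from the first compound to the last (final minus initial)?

+4

Carbon oxidation states along the series — dichloromethane: 0, formamide: +2, carbon tetrachloride: +4.
Net change = +4 − (0) = +4.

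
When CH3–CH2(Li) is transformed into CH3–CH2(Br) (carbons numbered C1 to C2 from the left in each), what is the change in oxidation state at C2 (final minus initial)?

+2

Before: C2 has 1 bond to C, 2 bonds to H, 1 bond to Li → oxidation state -3.
After: C2 has 1 bond to C, 2 bonds to H, 1 bond to Br → oxidation state -1.
Δ = -1 − (-3) = +2, so this is an oxidation at C2.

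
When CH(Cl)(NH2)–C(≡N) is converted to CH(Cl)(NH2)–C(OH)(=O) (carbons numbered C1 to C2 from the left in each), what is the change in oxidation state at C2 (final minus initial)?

Before: C2 has 1 bond to C, 3 bonds to N → oxidation state +3.
After: C2 has 1 bond to C, 3 bonds to O → oxidation state +3.
Δ = +3 − (+3) = 0, so no net redox change at C2.

0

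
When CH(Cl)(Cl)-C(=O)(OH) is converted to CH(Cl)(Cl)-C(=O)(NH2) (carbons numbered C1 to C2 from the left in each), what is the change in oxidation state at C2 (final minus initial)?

0

Before: C2 has 1 bond to C, 3 bonds to O → oxidation state +3.
After: C2 has 1 bond to C, 2 bonds to O, 1 bond to N → oxidation state +3.
Δ = +3 − (+3) = 0, so no net redox change at C2.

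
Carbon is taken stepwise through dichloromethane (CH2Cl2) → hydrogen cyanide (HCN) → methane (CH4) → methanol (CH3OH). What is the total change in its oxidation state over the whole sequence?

Carbon oxidation states along the series — dichloromethane: 0, hydrogen cyanide: +2, methane: -4, methanol: -2.
Net change = -2 − (0) = -2.

-2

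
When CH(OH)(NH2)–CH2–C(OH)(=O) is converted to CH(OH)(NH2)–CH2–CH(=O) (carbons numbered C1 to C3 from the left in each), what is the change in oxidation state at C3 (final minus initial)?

-2

Before: C3 has 1 bond to C, 3 bonds to O → oxidation state +3.
After: C3 has 1 bond to C, 1 bond to H, 2 bonds to O → oxidation state +1.
Δ = +1 − (+3) = -2, so this is a reduction at C3.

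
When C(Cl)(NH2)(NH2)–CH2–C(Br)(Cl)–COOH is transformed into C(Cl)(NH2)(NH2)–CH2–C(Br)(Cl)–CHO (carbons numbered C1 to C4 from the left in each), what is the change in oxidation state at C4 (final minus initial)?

-2

Before: C4 has 1 bond to C, 3 bonds to O → oxidation state +3.
After: C4 has 1 bond to C, 1 bond to H, 2 bonds to O → oxidation state +1.
Δ = +1 − (+3) = -2, so this is a reduction at C4.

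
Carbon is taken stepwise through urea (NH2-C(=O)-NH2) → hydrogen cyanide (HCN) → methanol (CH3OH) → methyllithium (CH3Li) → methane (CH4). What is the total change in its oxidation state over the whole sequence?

-8

Carbon oxidation states along the series — urea: +4, hydrogen cyanide: +2, methanol: -2, methyllithium: -4, methane: -4.
Net change = -4 − (+4) = -8.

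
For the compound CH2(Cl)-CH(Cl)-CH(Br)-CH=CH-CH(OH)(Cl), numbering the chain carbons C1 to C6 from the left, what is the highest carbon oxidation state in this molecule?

+1

Tallying each carbon's bonds:
C1: 1C, 2H, 1Cl → 0 − 2 + 1 = -1
C2: 2C, 1H, 1Cl → 0 − 1 + 1 = 0
C3: 2C, 1H, 1Br → 0 − 1 + 1 = 0
C4: 3C, 1H → 0 − 1 = -1
C5: 3C, 1H → 0 − 1 = -1
C6: 1C, 1H, 1O, 1Cl → 0 − 1 + 1 + 1 = +1
The highest value is +1.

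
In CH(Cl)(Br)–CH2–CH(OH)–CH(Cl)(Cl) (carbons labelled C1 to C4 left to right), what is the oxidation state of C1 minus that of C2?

+3

C1: 1C, 1H, 1Cl, 1Br → 0 − 1 + 1 + 1 = +1
C2: 2C, 2H → 0 − 2 = -2
Difference: +1 − (-2) = +3.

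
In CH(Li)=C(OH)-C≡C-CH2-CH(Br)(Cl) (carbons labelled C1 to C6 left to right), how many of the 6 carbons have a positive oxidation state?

2

Tallying each carbon's bonds:
C1: 2C, 1H, 1Li → 0 − 1 − 1 = -2
C2: 3C, 1O → 0 + 1 = +1
C3: 4C → 0 = 0
C4: 4C → 0 = 0
C5: 2C, 2H → 0 − 2 = -2
C6: 1C, 1H, 1Cl, 1Br → 0 − 1 + 1 + 1 = +1
2 carbons (C2, C6) meet the condition.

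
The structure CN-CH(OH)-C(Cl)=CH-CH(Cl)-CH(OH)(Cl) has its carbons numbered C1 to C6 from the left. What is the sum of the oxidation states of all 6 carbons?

Bonds to more-electronegative neighbours contribute +1 each, bonds to H or metals contribute −1 each, and C–C bonds contribute 0. Tallying each carbon:
C1: 1C, 3N → 0 + 3 = +3
C2: 2C, 1H, 1O → 0 − 1 + 1 = 0
C3: 3C, 1Cl → 0 + 1 = +1
C4: 3C, 1H → 0 − 1 = -1
C5: 2C, 1H, 1Cl → 0 − 1 + 1 = 0
C6: 1C, 1H, 1O, 1Cl → 0 − 1 + 1 + 1 = +1
Sum = +3 + 0 + 1 − 1 + 0 + 1 = +4.

+4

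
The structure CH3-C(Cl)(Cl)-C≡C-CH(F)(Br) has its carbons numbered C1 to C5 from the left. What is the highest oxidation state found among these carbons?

+2

Assign +1 per bond to O/N/halogen, −1 per bond to H or an electropositive element, and 0 per bond to carbon. Tallying each carbon:
C1: 1C, 3H → 0 − 3 = -3
C2: 2C, 2Cl → 0 + 2 = +2
C3: 4C → 0 = 0
C4: 4C → 0 = 0
C5: 1C, 1H, 1F, 1Br → 0 − 1 + 1 + 1 = +1
The highest value is +2.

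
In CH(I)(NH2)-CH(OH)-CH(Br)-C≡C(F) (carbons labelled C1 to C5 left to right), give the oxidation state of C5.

+1

C5 has a triple bond to C (3×0 = 0), one bond to F (+1).
Oxidation state = 0 + 1 = +1.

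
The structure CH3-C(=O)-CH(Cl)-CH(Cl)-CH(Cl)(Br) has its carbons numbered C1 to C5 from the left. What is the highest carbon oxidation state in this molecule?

Assign +1 per bond to O/N/halogen, −1 per bond to H or an electropositive element, and 0 per bond to carbon. Tallying each carbon:
C1: 1C, 3H → 0 − 3 = -3
C2: 2C, 2O → 0 + 2 = +2
C3: 2C, 1H, 1Cl → 0 − 1 + 1 = 0
C4: 2C, 1H, 1Cl → 0 − 1 + 1 = 0
C5: 1C, 1H, 1Cl, 1Br → 0 − 1 + 1 + 1 = +1
The highest value is +2.

+2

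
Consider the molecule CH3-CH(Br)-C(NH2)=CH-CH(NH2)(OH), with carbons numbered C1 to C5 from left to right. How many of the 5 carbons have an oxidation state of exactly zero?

1

Tallying each carbon's bonds:
C1: 1C, 3H → 0 − 3 = -3
C2: 2C, 1H, 1Br → 0 − 1 + 1 = 0
C3: 3C, 1N → 0 + 1 = +1
C4: 3C, 1H → 0 − 1 = -1
C5: 1C, 1H, 1O, 1N → 0 − 1 + 1 + 1 = +1
1 carbon (C2) meets the condition.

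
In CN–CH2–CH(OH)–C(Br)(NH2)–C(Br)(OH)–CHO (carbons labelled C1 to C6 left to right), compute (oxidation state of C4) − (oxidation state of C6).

+1

C4: 2C, 1N, 1Br → 0 + 1 + 1 = +2
C6: 1C, 1H, 2O → 0 − 1 + 2 = +1
Difference: +2 − (+1) = +1.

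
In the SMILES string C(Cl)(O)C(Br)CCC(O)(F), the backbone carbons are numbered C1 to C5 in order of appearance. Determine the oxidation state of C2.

C2 has one bond to C (0), one bond to C (0), one bond to Br (+1), one bond to H (-1).
Oxidation state = 0 + 0 + 1 − 1 = 0.

0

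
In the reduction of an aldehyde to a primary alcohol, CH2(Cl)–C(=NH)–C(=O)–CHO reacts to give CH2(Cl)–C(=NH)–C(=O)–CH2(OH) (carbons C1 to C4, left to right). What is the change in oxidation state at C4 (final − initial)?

Before: C4 has 1 bond to C, 1 bond to H, 2 bonds to O → oxidation state +1.
After: C4 has 1 bond to C, 2 bonds to H, 1 bond to O → oxidation state -1.
Δ = -1 − (+1) = -2, so this is a reduction at C4.

-2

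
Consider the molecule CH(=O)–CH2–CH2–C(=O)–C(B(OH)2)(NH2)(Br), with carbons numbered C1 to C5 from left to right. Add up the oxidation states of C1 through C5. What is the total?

Tallying each carbon's bonds:
C1: 1C, 1H, 2O → 0 − 1 + 2 = +1
C2: 2C, 2H → 0 − 2 = -2
C3: 2C, 2H → 0 − 2 = -2
C4: 2C, 2O → 0 + 2 = +2
C5: 1C, 1N, 1Br, 1B → 0 + 1 + 1 − 1 = +1
Sum = +1 − 2 − 2 + 2 + 1 = 0.

0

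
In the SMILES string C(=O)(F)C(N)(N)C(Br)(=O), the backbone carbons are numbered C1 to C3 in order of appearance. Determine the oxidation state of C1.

C1 has one bond to C (0), a double bond to O (2×+1 = +2), one bond to F (+1).
Oxidation state = 0 + 2 + 1 = +3.

+3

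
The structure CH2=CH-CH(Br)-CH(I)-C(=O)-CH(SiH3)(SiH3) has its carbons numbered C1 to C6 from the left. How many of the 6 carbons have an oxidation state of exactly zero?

2

Tallying each carbon's bonds:
C1: 2C, 2H → 0 − 2 = -2
C2: 3C, 1H → 0 − 1 = -1
C3: 2C, 1H, 1Br → 0 − 1 + 1 = 0
C4: 2C, 1H, 1I → 0 − 1 + 1 = 0
C5: 2C, 2O → 0 + 2 = +2
C6: 1C, 1H, 2Si → 0 − 1 − 2 = -3
2 carbons (C3, C4) meet the condition.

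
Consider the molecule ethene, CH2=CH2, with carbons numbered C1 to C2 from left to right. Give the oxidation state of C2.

-2

Assign +1 per bond to O/N/halogen, −1 per bond to H or an electropositive element, and 0 per bond to carbon.
C2 has one bond to H (-1), one bond to H (-1), a double bond to C (2×0 = 0).
Oxidation state = -1 − 1 + 0 = -2.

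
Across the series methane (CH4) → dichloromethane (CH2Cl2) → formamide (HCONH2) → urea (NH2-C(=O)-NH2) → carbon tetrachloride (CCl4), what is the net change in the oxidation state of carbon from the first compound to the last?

+8

Carbon oxidation states along the series — methane: -4, dichloromethane: 0, formamide: +2, urea: +4, carbon tetrachloride: +4.
Net change = +4 − (-4) = +8.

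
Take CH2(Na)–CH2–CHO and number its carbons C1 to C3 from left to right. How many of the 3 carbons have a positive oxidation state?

1

Tallying each carbon's bonds:
C1: 1C, 2H, 1Na → 0 − 2 − 1 = -3
C2: 2C, 2H → 0 − 2 = -2
C3: 1C, 1H, 2O → 0 − 1 + 2 = +1
1 carbon (C3) meets the condition.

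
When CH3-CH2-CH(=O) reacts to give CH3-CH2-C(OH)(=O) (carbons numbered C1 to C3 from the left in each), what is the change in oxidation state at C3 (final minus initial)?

Before: C3 has 1 bond to C, 1 bond to H, 2 bonds to O → oxidation state +1.
After: C3 has 1 bond to C, 3 bonds to O → oxidation state +3.
Δ = +3 − (+1) = +2, so this is an oxidation at C3.

+2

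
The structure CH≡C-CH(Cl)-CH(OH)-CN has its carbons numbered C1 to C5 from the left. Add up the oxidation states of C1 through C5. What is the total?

Assign +1 per bond to O/N/halogen, −1 per bond to H or an electropositive element, and 0 per bond to carbon. Tallying each carbon:
C1: 3C, 1H → 0 − 1 = -1
C2: 4C → 0 = 0
C3: 2C, 1H, 1Cl → 0 − 1 + 1 = 0
C4: 2C, 1H, 1O → 0 − 1 + 1 = 0
C5: 1C, 3N → 0 + 3 = +3
Sum = -1 + 0 + 0 + 0 + 3 = +2.

+2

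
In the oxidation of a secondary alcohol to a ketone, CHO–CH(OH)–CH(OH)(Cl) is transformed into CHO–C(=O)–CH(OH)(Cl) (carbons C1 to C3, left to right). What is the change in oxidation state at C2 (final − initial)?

+2

Before: C2 has 2 bonds to C, 1 bond to H, 1 bond to O → oxidation state 0.
After: C2 has 2 bonds to C, 2 bonds to O → oxidation state +2.
Δ = +2 − (0) = +2, so this is an oxidation at C2.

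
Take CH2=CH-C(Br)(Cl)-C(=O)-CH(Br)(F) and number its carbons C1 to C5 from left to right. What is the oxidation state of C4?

Each bond to a more electronegative atom (O, N, halogen) counts +1, each bond to a less electronegative atom (H, metal, B, Si) counts −1, and each C–C bond counts 0.
C4 has one bond to C (0), one bond to C (0), a double bond to O (2×+1 = +2).
Oxidation state = 0 + 0 + 2 = +2.

+2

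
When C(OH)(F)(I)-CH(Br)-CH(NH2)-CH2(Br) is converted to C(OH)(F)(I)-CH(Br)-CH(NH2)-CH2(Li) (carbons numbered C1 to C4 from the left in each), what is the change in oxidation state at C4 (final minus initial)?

Before: C4 has 1 bond to C, 2 bonds to H, 1 bond to Br → oxidation state -1.
After: C4 has 1 bond to C, 2 bonds to H, 1 bond to Li → oxidation state -3.
Δ = -3 − (-1) = -2, so this is a reduction at C4.

-2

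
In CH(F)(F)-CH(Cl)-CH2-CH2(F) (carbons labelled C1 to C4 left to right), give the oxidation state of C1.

+1

Bonds to more-electronegative neighbours contribute +1 each, bonds to H or metals contribute −1 each, and C–C bonds contribute 0.
C1 has one bond to C (0), one bond to F (+1), one bond to F (+1), one bond to H (-1).
Oxidation state = 0 + 1 + 1 − 1 = +1.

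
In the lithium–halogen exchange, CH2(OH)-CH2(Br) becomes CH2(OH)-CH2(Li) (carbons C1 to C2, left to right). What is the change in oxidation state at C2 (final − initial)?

Before: C2 has 1 bond to C, 2 bonds to H, 1 bond to Br → oxidation state -1.
After: C2 has 1 bond to C, 2 bonds to H, 1 bond to Li → oxidation state -3.
Δ = -3 − (-1) = -2, so this is a reduction at C2.

-2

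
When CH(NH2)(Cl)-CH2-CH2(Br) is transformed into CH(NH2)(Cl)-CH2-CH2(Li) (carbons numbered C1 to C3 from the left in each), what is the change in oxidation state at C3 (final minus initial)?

-2

Before: C3 has 1 bond to C, 2 bonds to H, 1 bond to Br → oxidation state -1.
After: C3 has 1 bond to C, 2 bonds to H, 1 bond to Li → oxidation state -3.
Δ = -3 − (-1) = -2, so this is a reduction at C3.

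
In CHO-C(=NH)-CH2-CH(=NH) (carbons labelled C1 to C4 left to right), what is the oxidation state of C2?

+2

Count +1 for every bond to an atom more electronegative than carbon and −1 for every bond to one less electronegative; C–C bonds are 0.
C2 has one bond to C (0), one bond to C (0), a double bond to N (2×+1 = +2).
Oxidation state = 0 + 0 + 2 = +2.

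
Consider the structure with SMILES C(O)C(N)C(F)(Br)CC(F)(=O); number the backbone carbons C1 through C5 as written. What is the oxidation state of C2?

C2 has one bond to C (0), one bond to C (0), one bond to H (-1), one bond to N (+1).
Oxidation state = 0 + 0 − 1 + 1 = 0.

0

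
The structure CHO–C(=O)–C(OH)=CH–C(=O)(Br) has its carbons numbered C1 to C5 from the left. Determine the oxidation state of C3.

C3 has one bond to C (0), a double bond to C (2×0 = 0), one bond to O (+1).
Oxidation state = 0 + 0 + 1 = +1.

+1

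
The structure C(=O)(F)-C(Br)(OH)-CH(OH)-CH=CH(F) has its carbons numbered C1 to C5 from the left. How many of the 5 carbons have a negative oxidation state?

1

Tallying each carbon's bonds:
C1: 1C, 2O, 1F → 0 + 2 + 1 = +3
C2: 2C, 1O, 1Br → 0 + 1 + 1 = +2
C3: 2C, 1H, 1O → 0 − 1 + 1 = 0
C4: 3C, 1H → 0 − 1 = -1
C5: 2C, 1H, 1F → 0 − 1 + 1 = 0
1 carbon (C4) meets the condition.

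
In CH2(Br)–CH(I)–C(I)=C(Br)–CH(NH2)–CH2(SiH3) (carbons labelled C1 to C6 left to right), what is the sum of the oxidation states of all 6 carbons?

Each bond to a more electronegative atom (O, N, halogen) counts +1, each bond to a less electronegative atom (H, metal, B, Si) counts −1, and each C–C bond counts 0. Tallying each carbon:
C1: 1C, 2H, 1Br → 0 − 2 + 1 = -1
C2: 2C, 1H, 1I → 0 − 1 + 1 = 0
C3: 3C, 1I → 0 + 1 = +1
C4: 3C, 1Br → 0 + 1 = +1
C5: 2C, 1H, 1N → 0 − 1 + 1 = 0
C6: 1C, 2H, 1Si → 0 − 2 − 1 = -3
Sum = -1 + 0 + 1 + 1 + 0 − 3 = -2.

-2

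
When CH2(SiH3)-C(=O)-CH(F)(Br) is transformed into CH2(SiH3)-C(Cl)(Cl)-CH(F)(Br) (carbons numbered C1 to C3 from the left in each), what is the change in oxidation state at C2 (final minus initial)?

0

Before: C2 has 2 bonds to C, 2 bonds to O → oxidation state +2.
After: C2 has 2 bonds to C, 2 bonds to Cl → oxidation state +2.
Δ = +2 − (+2) = 0, so no net redox change at C2.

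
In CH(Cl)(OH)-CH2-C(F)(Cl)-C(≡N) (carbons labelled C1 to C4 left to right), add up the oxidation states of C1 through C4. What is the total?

Each bond to a more electronegative atom (O, N, halogen) counts +1, each bond to a less electronegative atom (H, metal, B, Si) counts −1, and each C–C bond counts 0. Tallying each carbon:
C1: 1C, 1H, 1O, 1Cl → 0 − 1 + 1 + 1 = +1
C2: 2C, 2H → 0 − 2 = -2
C3: 2C, 1F, 1Cl → 0 + 1 + 1 = +2
C4: 1C, 3N → 0 + 3 = +3
Sum = +1 − 2 + 2 + 3 = +4.

+4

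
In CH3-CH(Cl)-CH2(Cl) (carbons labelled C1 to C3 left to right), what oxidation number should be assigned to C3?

-1

C3 has one bond to C (0), one bond to Cl (+1), one bond to H (-1), one bond to H (-1).
Oxidation state = 0 + 1 − 1 − 1 = -1.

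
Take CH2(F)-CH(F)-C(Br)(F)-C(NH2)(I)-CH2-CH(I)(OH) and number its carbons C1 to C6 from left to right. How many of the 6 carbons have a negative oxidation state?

Assign +1 per bond to O/N/halogen, −1 per bond to H or an electropositive element, and 0 per bond to carbon. Tallying each carbon:
C1: 1C, 2H, 1F → 0 − 2 + 1 = -1
C2: 2C, 1H, 1F → 0 − 1 + 1 = 0
C3: 2C, 1F, 1Br → 0 + 1 + 1 = +2
C4: 2C, 1N, 1I → 0 + 1 + 1 = +2
C5: 2C, 2H → 0 − 2 = -2
C6: 1C, 1H, 1O, 1I → 0 − 1 + 1 + 1 = +1
2 carbons (C1, C5) meet the condition.

2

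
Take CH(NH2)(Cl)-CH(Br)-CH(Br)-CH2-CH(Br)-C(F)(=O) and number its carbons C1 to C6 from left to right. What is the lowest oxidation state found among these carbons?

Tallying each carbon's bonds:
C1: 1C, 1H, 1N, 1Cl → 0 − 1 + 1 + 1 = +1
C2: 2C, 1H, 1Br → 0 − 1 + 1 = 0
C3: 2C, 1H, 1Br → 0 − 1 + 1 = 0
C4: 2C, 2H → 0 − 2 = -2
C5: 2C, 1H, 1Br → 0 − 1 + 1 = 0
C6: 1C, 2O, 1F → 0 + 2 + 1 = +3
The lowest value is -2.

-2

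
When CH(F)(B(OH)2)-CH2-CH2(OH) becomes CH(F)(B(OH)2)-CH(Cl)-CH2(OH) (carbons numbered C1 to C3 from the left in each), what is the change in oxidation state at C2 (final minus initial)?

+2

Before: C2 has 2 bonds to C, 2 bonds to H → oxidation state -2.
After: C2 has 2 bonds to C, 1 bond to H, 1 bond to Cl → oxidation state 0.
Δ = 0 − (-2) = +2, so this is an oxidation at C2.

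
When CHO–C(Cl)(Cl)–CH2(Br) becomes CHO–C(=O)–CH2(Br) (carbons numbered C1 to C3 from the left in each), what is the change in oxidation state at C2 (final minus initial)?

Before: C2 has 2 bonds to C, 2 bonds to Cl → oxidation state +2.
After: C2 has 2 bonds to C, 2 bonds to O → oxidation state +2.
Δ = +2 − (+2) = 0, so no net redox change at C2.

0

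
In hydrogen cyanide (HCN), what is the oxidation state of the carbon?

+2

Bonds to more-electronegative neighbours contribute +1 each, bonds to H or metals contribute −1 each, and C–C bonds contribute 0.
The carbon has one bond to H (-1), a triple bond to N (3×+1 = +3).
Oxidation state = -1 + 3 = +2.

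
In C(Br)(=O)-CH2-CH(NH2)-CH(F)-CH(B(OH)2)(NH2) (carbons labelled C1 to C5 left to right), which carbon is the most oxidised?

Tallying each carbon's bonds:
C1: 1C, 2O, 1Br → 0 + 2 + 1 = +3
C2: 2C, 2H → 0 − 2 = -2
C3: 2C, 1H, 1N → 0 − 1 + 1 = 0
C4: 2C, 1H, 1F → 0 − 1 + 1 = 0
C5: 1C, 1H, 1N, 1B → 0 − 1 + 1 − 1 = -1
The most oxidised carbon is C1 at +3.

C1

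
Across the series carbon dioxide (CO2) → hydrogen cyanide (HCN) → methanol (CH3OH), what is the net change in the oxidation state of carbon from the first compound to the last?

-6

Carbon oxidation states along the series — carbon dioxide: +4, hydrogen cyanide: +2, methanol: -2.
Net change = -2 − (+4) = -6.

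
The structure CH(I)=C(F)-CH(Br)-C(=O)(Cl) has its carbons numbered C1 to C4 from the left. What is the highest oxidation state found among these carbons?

+3

Assign +1 per bond to O/N/halogen, −1 per bond to H or an electropositive element, and 0 per bond to carbon. Tallying each carbon:
C1: 2C, 1H, 1I → 0 − 1 + 1 = 0
C2: 3C, 1F → 0 + 1 = +1
C3: 2C, 1H, 1Br → 0 − 1 + 1 = 0
C4: 1C, 2O, 1Cl → 0 + 2 + 1 = +3
The highest value is +3.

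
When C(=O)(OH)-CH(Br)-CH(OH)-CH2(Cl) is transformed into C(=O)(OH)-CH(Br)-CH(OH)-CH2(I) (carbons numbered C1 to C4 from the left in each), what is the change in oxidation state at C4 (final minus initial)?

0

Before: C4 has 1 bond to C, 2 bonds to H, 1 bond to Cl → oxidation state -1.
After: C4 has 1 bond to C, 2 bonds to H, 1 bond to I → oxidation state -1.
Δ = -1 − (-1) = 0, so no net redox change at C4.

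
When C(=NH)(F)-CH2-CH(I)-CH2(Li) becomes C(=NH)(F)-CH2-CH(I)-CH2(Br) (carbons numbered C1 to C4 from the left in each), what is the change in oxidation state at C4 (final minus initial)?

Before: C4 has 1 bond to C, 2 bonds to H, 1 bond to Li → oxidation state -3.
After: C4 has 1 bond to C, 2 bonds to H, 1 bond to Br → oxidation state -1.
Δ = -1 − (-3) = +2, so this is an oxidation at C4.

+2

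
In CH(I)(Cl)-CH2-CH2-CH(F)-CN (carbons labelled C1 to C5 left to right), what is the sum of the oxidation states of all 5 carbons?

0

Each bond to a more electronegative atom (O, N, halogen) counts +1, each bond to a less electronegative atom (H, metal, B, Si) counts −1, and each C–C bond counts 0. Tallying each carbon:
C1: 1C, 1H, 1Cl, 1I → 0 − 1 + 1 + 1 = +1
C2: 2C, 2H → 0 − 2 = -2
C3: 2C, 2H → 0 − 2 = -2
C4: 2C, 1H, 1F → 0 − 1 + 1 = 0
C5: 1C, 3N → 0 + 3 = +3
Sum = +1 − 2 − 2 + 0 + 3 = 0.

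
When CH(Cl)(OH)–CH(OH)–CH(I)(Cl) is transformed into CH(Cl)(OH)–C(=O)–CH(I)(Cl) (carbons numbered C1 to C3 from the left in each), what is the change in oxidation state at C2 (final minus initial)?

+2

Before: C2 has 2 bonds to C, 1 bond to H, 1 bond to O → oxidation state 0.
After: C2 has 2 bonds to C, 2 bonds to O → oxidation state +2.
Δ = +2 − (0) = +2, so this is an oxidation at C2.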